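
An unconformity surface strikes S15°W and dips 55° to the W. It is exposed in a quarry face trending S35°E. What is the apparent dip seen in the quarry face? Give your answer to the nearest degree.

48°

The section lies 50° from the strike.
tan(apparent dip) = tan 55° · sin 50° = 1.0940
α = arctan(1.0940) = 47.57°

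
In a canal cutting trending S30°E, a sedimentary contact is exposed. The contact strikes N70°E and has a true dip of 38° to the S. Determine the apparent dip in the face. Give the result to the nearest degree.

The section lies 80° from the strike.
tan α = tan 38° × sin 80° = 0.7813 × 0.9848 = 0.7694
apparent dip = arctan 0.7694 = 37.58°

38°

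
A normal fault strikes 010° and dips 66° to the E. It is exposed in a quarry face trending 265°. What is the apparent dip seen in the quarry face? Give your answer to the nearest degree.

Angle between strike (010°) and section (265°): β = 75°.
tan(apparent dip) = tan 66° · sin 75° = 2.1695
apparent dip = arctan 2.1695 = 65.25°

65°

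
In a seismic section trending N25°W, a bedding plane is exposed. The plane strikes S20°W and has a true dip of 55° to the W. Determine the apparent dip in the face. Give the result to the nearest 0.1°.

The section lies 45° from the strike.
tan α = tan 55° × sin 45° = 1.4281 × 0.7071 = 1.0099
apparent dip = arctan 1.0099 = 45.28°

45.3°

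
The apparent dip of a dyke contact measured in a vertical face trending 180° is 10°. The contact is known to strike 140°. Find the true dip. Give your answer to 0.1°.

15.3°

β = acute angle between strike 140° and section 180° = 40°.
tan(true dip) = tan 10° / sin 40° = 0.2743
δ = arctan(0.2743) = 15.34°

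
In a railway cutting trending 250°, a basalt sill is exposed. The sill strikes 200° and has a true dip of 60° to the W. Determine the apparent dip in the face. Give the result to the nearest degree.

The strike is 200° and the section trends 250°; the acute angle between them is β = 50°.
tan α = tan 60° × sin 50° = 1.7321 × 0.7660 = 1.3268
apparent dip = arctan 1.3268 = 53.00°

53°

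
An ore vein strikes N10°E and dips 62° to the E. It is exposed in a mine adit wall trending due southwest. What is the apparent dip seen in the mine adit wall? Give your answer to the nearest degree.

47°

Angle between strike (N10°E) and section (due southwest): β = 35°.
tan(apparent dip) = tan 62° · sin 35° = 1.0787
apparent dip = arctan 1.0787 = 47.17°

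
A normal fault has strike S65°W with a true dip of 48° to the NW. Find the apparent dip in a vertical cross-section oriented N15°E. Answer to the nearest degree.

40°

The strike is S65°W and the section trends N15°E; the acute angle between them is β = 50°.
tan α = tan 48° × sin 50° = 1.1106 × 0.7660 = 0.8508
apparent dip = arctan 0.8508 = 40.39°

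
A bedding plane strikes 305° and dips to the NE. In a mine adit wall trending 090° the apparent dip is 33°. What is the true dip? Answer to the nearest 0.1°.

48.5°

The section is 35° from the strike.
tan(true dip) = tan 33° / sin 35° = 1.1322
δ = arctan(1.1322) = 48.55°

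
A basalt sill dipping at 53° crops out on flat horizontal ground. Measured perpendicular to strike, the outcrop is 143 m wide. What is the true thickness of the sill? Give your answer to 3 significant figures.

True thickness t = w · sin(dip) = 143 × sin 53°
t = 143 × 0.7986 = 114.205 m

114 m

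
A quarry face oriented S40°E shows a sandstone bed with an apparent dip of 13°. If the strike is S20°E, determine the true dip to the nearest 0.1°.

The section is 20° from the strike.
tan(true dip) = tan 13° / sin 20° = 0.6750
δ = arctan(0.6750) = 34.02°

34.0°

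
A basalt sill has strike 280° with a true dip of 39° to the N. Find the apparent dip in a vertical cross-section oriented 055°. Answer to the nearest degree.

30°

The strike is 280° and the section trends 055°; the acute angle between them is β = 45°.
tan(apparent dip) = tan 39° · sin 45° = 0.5726
α = arctan(0.5726) = 29.80°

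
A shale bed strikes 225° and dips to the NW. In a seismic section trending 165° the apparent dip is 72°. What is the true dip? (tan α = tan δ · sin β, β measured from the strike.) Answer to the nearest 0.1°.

74.3°

The section is 60° from the strike.
tan δ = tan α / sin β = tan 72° / sin 60° = 3.0777 / 0.8660 = 3.5538
δ = arctan(3.5538) = 74.28°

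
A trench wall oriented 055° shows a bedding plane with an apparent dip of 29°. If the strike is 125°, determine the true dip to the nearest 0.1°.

30.5°

β = acute angle between strike 125° and section 055° = 70°.
tan δ = tan α / sin β = tan 29° / sin 70° = 0.5543 / 0.9397 = 0.5899
δ = arctan(0.5899) = 30.54°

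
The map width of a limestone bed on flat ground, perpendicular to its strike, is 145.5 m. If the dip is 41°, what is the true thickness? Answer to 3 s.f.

True thickness t = w · sin(dip) = 145.5 × sin 41°
t = 145.5 × 0.6561 = 95.457 m

95.5 m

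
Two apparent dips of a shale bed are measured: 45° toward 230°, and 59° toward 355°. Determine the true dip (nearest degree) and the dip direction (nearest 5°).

true dip 71°, dip direction 300°

Each apparent-dip line lies in the plane. As unit vectors (x east, y north, z up), v₁ plunges 45°→230° and v₂ plunges 59°→355°.
The plane normal is n = v₁ × v₂ ∝ (-0.752, 0.433, 0.298).
Dip δ = arctan(|n_h|/n_z) = arctan(0.868/0.298) = 71.0°.
Dip direction = azimuth of (n_x, n_y) = atan2(-0.752, 0.433) = 300°.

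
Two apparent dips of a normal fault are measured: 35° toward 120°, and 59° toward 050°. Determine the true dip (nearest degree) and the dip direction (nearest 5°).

Represent each trace as a vector plunging at its apparent dip toward its trend (east-north-up frame): v₁ = (0.709, -0.410, -0.574), v₂ = (0.395, 0.331, -0.857).
Cross product v₁ × v₂ gives the pole to the plane: n ∝ (0.541, 0.382, 0.396).
Dip δ = arctan(|n_h|/n_z) = arctan(0.662/0.396) = 59.1°.
Dip direction = azimuth of (n_x, n_y) = atan2(0.541, 0.382) = 55°.

true dip 59°, dip direction 055°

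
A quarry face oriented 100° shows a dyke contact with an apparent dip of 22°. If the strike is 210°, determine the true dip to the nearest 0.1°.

23.3°

The section is 70° from the strike.
tan δ = tan α / sin β = tan 22° / sin 70° = 0.4040 / 0.9397 = 0.4300
true dip = arctan 0.4300 = 23.27°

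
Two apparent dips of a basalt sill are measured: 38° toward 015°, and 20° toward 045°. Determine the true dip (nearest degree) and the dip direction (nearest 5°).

The two traces are lines in the plane: v₁ = (sin 15°·cos 38°, cos 15°·cos 38°, −sin 38°), v₂ = (sin 45°·cos 20°, cos 45°·cos 20°, −sin 20°).
n = v₁ × v₂ = (-0.149, 0.339, 0.370) (taken with n_z > 0).
True dip = arccos(n_z / |n|) = arccos(0.7069) = 45.0°.
Dip direction = azimuth of (n_x, n_y) = atan2(-0.149, 0.339) = 336°.

true dip 45°, dip direction 335°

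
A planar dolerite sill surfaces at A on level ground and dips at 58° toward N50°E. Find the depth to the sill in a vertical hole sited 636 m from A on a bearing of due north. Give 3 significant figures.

654 m

The hole lies 50° from the dip direction, so the down-dip offset is 636 × cos 50° = 408.81 m.
Depth = down-dip offset × tan(dip) = 408.81 × tan 58° = 408.81 × 1.6003
Depth = 654.24 m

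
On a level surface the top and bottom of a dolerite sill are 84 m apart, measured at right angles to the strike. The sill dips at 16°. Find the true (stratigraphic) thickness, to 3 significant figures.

23.2 m

True thickness t = w · sin(dip) = 84 × sin 16°
t = 84 × 0.2756 = 23.154 m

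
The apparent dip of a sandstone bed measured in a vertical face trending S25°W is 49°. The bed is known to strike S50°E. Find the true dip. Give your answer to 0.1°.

β = acute angle between strike S50°E and section S25°W = 75°.
tan δ = tan α / sin β = tan 49° / sin 75° = 1.1504 / 0.9659 = 1.1909
true dip = arctan 1.1909 = 49.98°

50.0°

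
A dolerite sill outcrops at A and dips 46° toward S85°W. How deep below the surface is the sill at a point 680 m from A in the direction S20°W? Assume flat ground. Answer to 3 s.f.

The hole lies 65° from the dip direction, so the down-dip offset is 680 × cos 65° = 287.38 m.
Depth = down-dip offset × tan(dip) = 287.38 × tan 46° = 287.38 × 1.0355
Depth = 297.59 m

298 m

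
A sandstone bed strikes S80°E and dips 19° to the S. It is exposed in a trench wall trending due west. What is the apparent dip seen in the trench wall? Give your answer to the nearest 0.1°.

3.4°

The section lies 10° from the strike.
tan(apparent dip) = tan 19° · sin 10° = 0.0598
apparent dip = arctan 0.0598 = 3.42°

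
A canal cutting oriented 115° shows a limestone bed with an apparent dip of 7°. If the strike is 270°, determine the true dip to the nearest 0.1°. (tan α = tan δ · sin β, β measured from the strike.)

16.2°

β = acute angle between strike 270° and section 115° = 25°.
tan(true dip) = tan 7° / sin 25° = 0.2905
true dip = arctan 0.2905 = 16.20°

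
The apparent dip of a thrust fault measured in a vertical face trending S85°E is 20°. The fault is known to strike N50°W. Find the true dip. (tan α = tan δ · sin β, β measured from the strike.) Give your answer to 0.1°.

32.4°

The section is 35° from the strike.
tan δ = tan α / sin β = tan 20° / sin 35° = 0.3640 / 0.5736 = 0.6346
δ = arctan(0.6346) = 32.40°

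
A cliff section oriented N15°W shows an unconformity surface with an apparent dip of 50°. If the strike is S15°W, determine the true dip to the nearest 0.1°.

The section is 30° from the strike.
tan(true dip) = tan 50° / sin 30° = 2.3835
δ = arctan(2.3835) = 67.24°

67.2°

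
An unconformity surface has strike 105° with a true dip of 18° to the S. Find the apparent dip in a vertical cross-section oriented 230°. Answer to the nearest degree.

The section lies 55° from the strike.
tan(apparent dip) = tan 18° · sin 55° = 0.2662
apparent dip = arctan 0.2662 = 14.90°

15°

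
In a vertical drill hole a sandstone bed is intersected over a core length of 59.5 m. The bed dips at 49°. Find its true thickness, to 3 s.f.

True thickness t = h · cos(dip) = 59.5 × cos 49°
t = 59.5 × 0.6561 = 39.036 m

39.0 m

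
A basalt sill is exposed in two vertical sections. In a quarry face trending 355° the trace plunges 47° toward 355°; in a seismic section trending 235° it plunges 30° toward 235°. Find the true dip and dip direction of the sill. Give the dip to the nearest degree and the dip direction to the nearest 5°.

true dip 59°, dip direction 305°

The two traces are lines in the plane: v₁ = (sin 355°·cos 47°, cos 355°·cos 47°, −sin 47°), v₂ = (sin 235°·cos 30°, cos 235°·cos 30°, −sin 30°).
n = v₁ × v₂ = (-0.703, 0.489, 0.511) (taken with n_z > 0).
Dip δ = arctan(|n_h|/n_z) = arctan(0.856/0.511) = 59.2°.
Dip direction = azimuth of (n_x, n_y) = atan2(-0.703, 0.489) = 305°.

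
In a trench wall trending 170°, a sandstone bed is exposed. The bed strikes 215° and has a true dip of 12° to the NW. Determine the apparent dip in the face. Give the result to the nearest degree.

Angle between strike (215°) and section (170°): β = 45°.
tan α = tan 12° × sin 45° = 0.2126 × 0.7071 = 0.1503
α = arctan(0.1503) = 8.55°

9°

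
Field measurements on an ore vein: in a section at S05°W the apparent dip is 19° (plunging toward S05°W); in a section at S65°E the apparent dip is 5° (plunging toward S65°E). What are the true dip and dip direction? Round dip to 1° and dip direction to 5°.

Represent each trace as a vector plunging at its apparent dip toward its trend (east-north-up frame): v₁ = (-0.082, -0.942, -0.326), v₂ = (0.903, -0.421, -0.087).
The plane normal is n = v₁ × v₂ ∝ (-0.055, -0.301, 0.885).
True dip = arccos(n_z / |n|) = arccos(0.9451) = 19.1°.
Dip direction = azimuth of (n_x, n_y) = atan2(-0.055, -0.301) = 190°.

true dip 19°, dip direction 190°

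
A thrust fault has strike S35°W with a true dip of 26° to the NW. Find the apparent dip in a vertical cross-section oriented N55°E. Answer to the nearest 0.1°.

The section lies 20° from the strike.
tan α = tan 26° × sin 20° = 0.4877 × 0.3420 = 0.1668
α = arctan(0.1668) = 9.47°

9.5°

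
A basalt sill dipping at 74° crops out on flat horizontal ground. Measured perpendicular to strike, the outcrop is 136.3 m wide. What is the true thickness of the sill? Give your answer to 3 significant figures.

131 m

True thickness t = w · sin(dip) = 136.3 × sin 74°
t = 136.3 × 0.9613 = 131.020 m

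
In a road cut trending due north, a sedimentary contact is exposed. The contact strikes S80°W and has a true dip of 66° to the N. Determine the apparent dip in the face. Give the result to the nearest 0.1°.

65.7°

The section lies 80° from the strike.
tan(apparent dip) = tan 66° · sin 80° = 2.2119
apparent dip = arctan 2.2119 = 65.67°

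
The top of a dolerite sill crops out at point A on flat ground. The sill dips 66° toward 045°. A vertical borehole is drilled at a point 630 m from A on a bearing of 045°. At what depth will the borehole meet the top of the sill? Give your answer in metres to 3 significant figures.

1420 m

The hole is directly down-dip from the outcrop, so the down-dip offset is 630 m.
Depth = down-dip offset × tan(dip) = 630.00 × tan 66° = 630.00 × 2.2460
Depth = 1415.00 m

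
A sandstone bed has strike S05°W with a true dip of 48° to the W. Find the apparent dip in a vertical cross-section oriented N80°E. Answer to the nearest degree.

Angle between strike (S05°W) and section (N80°E): β = 75°.
tan(apparent dip) = tan 48° · sin 75° = 1.0728
apparent dip = arctan 1.0728 = 47.01°

47°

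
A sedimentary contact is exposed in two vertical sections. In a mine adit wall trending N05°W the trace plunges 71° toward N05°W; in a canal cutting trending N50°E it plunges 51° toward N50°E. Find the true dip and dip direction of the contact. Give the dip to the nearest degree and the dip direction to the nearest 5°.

true dip 71°, dip direction 345°

Represent each trace as a vector plunging at its apparent dip toward its trend (east-north-up frame): v₁ = (-0.028, 0.324, -0.946), v₂ = (0.482, 0.405, -0.777).
The plane normal is n = v₁ × v₂ ∝ (-0.130, 0.478, 0.168).
True dip = arccos(n_z / |n|) = arccos(0.3209) = 71.3°.
Dip direction = atan2(-0.130, 0.478) = 345° (azimuth of n's horizontal projection).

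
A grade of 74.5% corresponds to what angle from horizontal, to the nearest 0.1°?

tan θ = 74.5/100 = 0.7450
θ = arctan(0.7450) = 36.69°

36.7°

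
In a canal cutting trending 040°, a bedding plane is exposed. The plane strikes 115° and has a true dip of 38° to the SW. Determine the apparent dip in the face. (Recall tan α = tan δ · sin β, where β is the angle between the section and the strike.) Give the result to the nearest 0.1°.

The section lies 75° from the strike.
tan(apparent dip) = tan 38° · sin 75° = 0.7547
apparent dip = arctan 0.7547 = 37.04°

37.0°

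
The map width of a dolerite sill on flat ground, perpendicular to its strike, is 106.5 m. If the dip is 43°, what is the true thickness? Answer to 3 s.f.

72.6 m

True thickness t = w · sin(dip) = 106.5 × sin 43°
t = 106.5 × 0.6820 = 72.633 m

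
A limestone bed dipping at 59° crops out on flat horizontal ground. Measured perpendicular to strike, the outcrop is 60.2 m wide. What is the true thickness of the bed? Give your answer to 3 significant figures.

True thickness t = w · sin(dip) = 60.2 × sin 59°
t = 60.2 × 0.8572 = 51.601 m

51.6 m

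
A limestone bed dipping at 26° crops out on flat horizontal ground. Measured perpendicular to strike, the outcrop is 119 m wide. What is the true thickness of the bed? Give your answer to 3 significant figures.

52.2 m

True thickness t = w · sin(dip) = 119 × sin 26°
t = 119 × 0.4384 = 52.166 m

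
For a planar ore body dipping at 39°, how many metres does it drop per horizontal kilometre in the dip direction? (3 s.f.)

810 m

drop per km = 1000 × tan 39° = 1000 × 0.8098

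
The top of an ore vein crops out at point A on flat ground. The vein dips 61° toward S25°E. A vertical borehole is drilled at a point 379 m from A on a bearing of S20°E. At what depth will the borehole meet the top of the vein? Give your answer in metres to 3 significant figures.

The hole lies 5° from the dip direction, so the down-dip offset is 379 × cos 5° = 377.56 m.
Depth = down-dip offset × tan(dip) = 377.56 × tan 61° = 377.56 × 1.8040
Depth = 681.13 m

681 m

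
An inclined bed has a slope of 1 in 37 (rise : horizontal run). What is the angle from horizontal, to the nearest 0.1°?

1.5°

tan θ = 1/37 = 0.0270
θ = arctan(0.0270) = 1.55°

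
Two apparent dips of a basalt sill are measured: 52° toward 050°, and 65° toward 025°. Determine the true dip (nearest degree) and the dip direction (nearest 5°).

true dip 69°, dip direction 350°

The two traces are lines in the plane: v₁ = (sin 50°·cos 52°, cos 50°·cos 52°, −sin 52°), v₂ = (sin 25°·cos 65°, cos 25°·cos 65°, −sin 65°).
n = v₁ × v₂ = (-0.057, 0.287, 0.110) (taken with n_z > 0).
tan δ = √(n_x²+n_y²)/n_z = 0.292/0.110, so δ = 69.4°.
Dip direction = atan2(-0.057, 0.287) = 349° (azimuth of n's horizontal projection).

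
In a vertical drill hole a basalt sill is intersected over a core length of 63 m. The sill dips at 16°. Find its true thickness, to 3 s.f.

60.6 m

True thickness t = h · cos(dip) = 63 × cos 16°
t = 63 × 0.9613 = 60.559 m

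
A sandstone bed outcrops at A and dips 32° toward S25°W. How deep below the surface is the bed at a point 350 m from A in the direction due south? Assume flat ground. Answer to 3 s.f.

198 m

The hole lies 25° from the dip direction, so the down-dip offset is 350 × cos 25° = 317.21 m.
Depth = down-dip offset × tan(dip) = 317.21 × tan 32° = 317.21 × 0.6249
Depth = 198.21 m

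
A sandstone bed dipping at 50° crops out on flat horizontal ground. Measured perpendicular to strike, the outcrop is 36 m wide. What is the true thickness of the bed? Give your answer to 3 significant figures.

27.6 m

True thickness t = w · sin(dip) = 36 × sin 50°
t = 36 × 0.7660 = 27.578 m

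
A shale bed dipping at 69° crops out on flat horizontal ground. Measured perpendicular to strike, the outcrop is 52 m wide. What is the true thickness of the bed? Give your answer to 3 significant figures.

48.5 m

True thickness t = w · sin(dip) = 52 × sin 69°
t = 52 × 0.9336 = 48.546 m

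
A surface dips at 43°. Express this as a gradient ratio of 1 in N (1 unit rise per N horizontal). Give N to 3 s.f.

1 in 1.07

1 : N means tan θ = 1/N, so N = 1/tan 43° = 1/0.9325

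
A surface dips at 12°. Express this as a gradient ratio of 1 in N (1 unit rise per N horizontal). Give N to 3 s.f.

1 in 4.70

1 : N means tan θ = 1/N, so N = 1/tan 12° = 1/0.2126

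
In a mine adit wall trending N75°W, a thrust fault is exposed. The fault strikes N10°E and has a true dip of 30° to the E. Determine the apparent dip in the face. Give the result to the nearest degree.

Angle between strike (N10°E) and section (N75°W): β = 85°.
tan α = tan 30° × sin 85° = 0.5774 × 0.9962 = 0.5752
α = arctan(0.5752) = 29.91°

30°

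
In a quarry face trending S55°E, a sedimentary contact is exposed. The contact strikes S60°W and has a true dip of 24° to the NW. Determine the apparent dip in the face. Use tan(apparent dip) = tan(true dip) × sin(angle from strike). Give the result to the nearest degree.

Angle between strike (S60°W) and section (S55°E): β = 65°.
tan α = tan 24° × sin 65° = 0.4452 × 0.9063 = 0.4035
α = arctan(0.4035) = 21.97°

22°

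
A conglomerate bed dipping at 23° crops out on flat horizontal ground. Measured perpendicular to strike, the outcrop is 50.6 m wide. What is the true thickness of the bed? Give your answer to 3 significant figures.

True thickness t = w · sin(dip) = 50.6 × sin 23°
t = 50.6 × 0.3907 = 19.771 m

19.8 m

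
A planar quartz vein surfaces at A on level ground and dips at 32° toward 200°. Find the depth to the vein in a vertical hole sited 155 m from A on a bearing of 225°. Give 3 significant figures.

The hole lies 25° from the dip direction, so the down-dip offset is 155 × cos 25° = 140.48 m.
Depth = down-dip offset × tan(dip) = 140.48 × tan 32° = 140.48 × 0.6249
Depth = 87.78 m

87.8 m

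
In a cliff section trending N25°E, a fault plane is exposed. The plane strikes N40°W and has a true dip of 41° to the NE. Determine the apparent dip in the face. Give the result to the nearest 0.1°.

The strike is N40°W and the section trends N25°E; the acute angle between them is β = 65°.
tan α = tan 41° × sin 65° = 0.8693 × 0.9063 = 0.7878
apparent dip = arctan 0.7878 = 38.23°

38.2°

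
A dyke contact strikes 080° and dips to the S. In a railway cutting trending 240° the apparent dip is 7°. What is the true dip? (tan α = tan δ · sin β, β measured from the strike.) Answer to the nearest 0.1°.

The section is 20° from the strike.
tan(true dip) = tan 7° / sin 20° = 0.3590
δ = arctan(0.3590) = 19.75°

19.7°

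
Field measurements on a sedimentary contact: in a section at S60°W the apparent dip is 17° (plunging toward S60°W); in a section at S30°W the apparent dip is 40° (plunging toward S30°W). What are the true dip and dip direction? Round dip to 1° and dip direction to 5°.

The two traces are lines in the plane: v₁ = (sin 240°·cos 17°, cos 240°·cos 17°, −sin 17°), v₂ = (sin 210°·cos 40°, cos 210°·cos 40°, −sin 40°).
The plane normal is n = v₁ × v₂ ∝ (0.113, -0.420, 0.366).
tan δ = √(n_x²+n_y²)/n_z = 0.435/0.366, so δ = 49.9°.
Dip direction = atan2(0.113, -0.420) = 165° (azimuth of n's horizontal projection).

true dip 50°, dip direction 165°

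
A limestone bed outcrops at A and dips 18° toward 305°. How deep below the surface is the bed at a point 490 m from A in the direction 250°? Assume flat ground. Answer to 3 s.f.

The hole lies 55° from the dip direction, so the down-dip offset is 490 × cos 55° = 281.05 m.
Depth = down-dip offset × tan(dip) = 281.05 × tan 18° = 281.05 × 0.3249
Depth = 91.32 m

91.3 m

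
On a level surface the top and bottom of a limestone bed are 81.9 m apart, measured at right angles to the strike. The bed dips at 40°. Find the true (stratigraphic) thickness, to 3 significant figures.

52.6 m

True thickness t = w · sin(dip) = 81.9 × sin 40°
t = 81.9 × 0.6428 = 52.644 m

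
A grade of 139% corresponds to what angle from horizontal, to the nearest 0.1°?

tan θ = 139/100 = 1.3900
θ = arctan(1.3900) = 54.27°

54.3°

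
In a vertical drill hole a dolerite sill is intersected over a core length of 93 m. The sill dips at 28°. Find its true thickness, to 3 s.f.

82.1 m

True thickness t = h · cos(dip) = 93 × cos 28°
t = 93 × 0.8829 = 82.114 m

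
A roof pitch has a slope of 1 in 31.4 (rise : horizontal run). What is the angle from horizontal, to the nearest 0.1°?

tan θ = 1/31.4 = 0.0318
θ = arctan(0.0318) = 1.82°

1.8°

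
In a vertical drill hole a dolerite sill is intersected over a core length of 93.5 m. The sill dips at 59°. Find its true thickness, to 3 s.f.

True thickness t = h · cos(dip) = 93.5 × cos 59°
t = 93.5 × 0.5150 = 48.156 m

48.2 m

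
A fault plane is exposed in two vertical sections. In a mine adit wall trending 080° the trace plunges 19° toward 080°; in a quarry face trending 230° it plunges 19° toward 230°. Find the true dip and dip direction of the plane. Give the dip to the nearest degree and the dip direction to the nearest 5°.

Represent each trace as a vector plunging at its apparent dip toward its trend (east-north-up frame): v₁ = (0.931, 0.164, -0.326), v₂ = (-0.724, -0.608, -0.326).
The plane normal is n = v₁ × v₂ ∝ (0.251, -0.539, 0.447).
Dip δ = arctan(|n_h|/n_z) = arctan(0.595/0.447) = 53.1°.
Dip direction = atan2(0.251, -0.539) = 155° (azimuth of n's horizontal projection).

true dip 53°, dip direction 155°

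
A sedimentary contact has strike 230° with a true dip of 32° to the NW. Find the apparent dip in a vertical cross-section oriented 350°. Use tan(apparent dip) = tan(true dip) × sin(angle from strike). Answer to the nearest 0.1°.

Angle between strike (230°) and section (350°): β = 60°.
tan α = tan 32° × sin 60° = 0.6249 × 0.8660 = 0.5412
apparent dip = arctan 0.5412 = 28.42°

28.4°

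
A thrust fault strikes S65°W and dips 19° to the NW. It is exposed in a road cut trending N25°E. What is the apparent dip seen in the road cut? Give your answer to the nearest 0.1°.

12.5°

The strike is S65°W and the section trends N25°E; the acute angle between them is β = 40°.
tan α = tan 19° × sin 40° = 0.3443 × 0.6428 = 0.2213
apparent dip = arctan 0.2213 = 12.48°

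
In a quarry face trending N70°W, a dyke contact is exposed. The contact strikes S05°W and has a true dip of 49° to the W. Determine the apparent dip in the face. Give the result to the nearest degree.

The section lies 75° from the strike.
tan(apparent dip) = tan 49° · sin 75° = 1.1112
apparent dip = arctan 1.1112 = 48.01°

48°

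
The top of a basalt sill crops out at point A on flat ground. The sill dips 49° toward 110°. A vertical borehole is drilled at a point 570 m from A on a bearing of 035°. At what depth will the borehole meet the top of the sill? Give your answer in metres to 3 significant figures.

170 m

The hole lies 75° from the dip direction, so the down-dip offset is 570 × cos 75° = 147.53 m.
Depth = down-dip offset × tan(dip) = 147.53 × tan 49° = 147.53 × 1.1504
Depth = 169.71 m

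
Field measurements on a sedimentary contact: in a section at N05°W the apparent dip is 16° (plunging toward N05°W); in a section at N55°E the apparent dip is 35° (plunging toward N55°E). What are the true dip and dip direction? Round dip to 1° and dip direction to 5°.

true dip 35°, dip direction 060°

Each apparent-dip line lies in the plane. As unit vectors (x east, y north, z up), v₁ plunges 16°→N05°W and v₂ plunges 35°→N55°E.
n = v₁ × v₂ = (0.420, 0.233, 0.682) (taken with n_z > 0).
True dip = arccos(n_z / |n|) = arccos(0.8177) = 35.1°.
Dip direction = atan2(0.420, 0.233) = 61° (azimuth of n's horizontal projection).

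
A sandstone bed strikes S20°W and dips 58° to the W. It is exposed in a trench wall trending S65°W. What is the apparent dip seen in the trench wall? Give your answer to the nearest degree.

49°

The section lies 45° from the strike.
tan(apparent dip) = tan 58° · sin 45° = 1.1316
apparent dip = arctan 1.1316 = 48.53°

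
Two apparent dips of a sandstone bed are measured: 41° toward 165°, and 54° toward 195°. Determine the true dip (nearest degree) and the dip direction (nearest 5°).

Represent each trace as a vector plunging at its apparent dip toward its trend (east-north-up frame): v₁ = (0.195, -0.729, -0.656), v₂ = (-0.152, -0.568, -0.809).
n = v₁ × v₂ = (-0.217, -0.258, 0.222) (taken with n_z > 0).
True dip = arccos(n_z / |n|) = arccos(0.5496) = 56.7°.
Dip direction = azimuth of (n_x, n_y) = atan2(-0.217, -0.258) = 220°.

true dip 57°, dip direction 220°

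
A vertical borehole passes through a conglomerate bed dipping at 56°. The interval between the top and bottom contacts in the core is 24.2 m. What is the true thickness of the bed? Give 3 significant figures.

13.5 m

True thickness t = h · cos(dip) = 24.2 × cos 56°
t = 24.2 × 0.5592 = 13.532 m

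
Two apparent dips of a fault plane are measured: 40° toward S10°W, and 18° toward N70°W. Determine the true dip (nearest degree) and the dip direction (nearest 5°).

Represent each trace as a vector plunging at its apparent dip toward its trend (east-north-up frame): v₁ = (-0.133, -0.754, -0.643), v₂ = (-0.894, 0.325, -0.309).
The plane normal is n = v₁ × v₂ ∝ (-0.442, -0.533, 0.717).
Dip δ = arctan(|n_h|/n_z) = arctan(0.693/0.717) = 44.0°.
The horizontal component of n points toward azimuth atan2(n_x, n_y) = 220°, the dip direction.

true dip 44°, dip direction 220°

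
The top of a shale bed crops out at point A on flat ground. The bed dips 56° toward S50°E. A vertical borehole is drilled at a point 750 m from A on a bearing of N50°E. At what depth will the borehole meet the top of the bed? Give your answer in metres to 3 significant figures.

193 m

The hole lies 80° from the dip direction, so the down-dip offset is 750 × cos 80° = 130.24 m.
Depth = down-dip offset × tan(dip) = 130.24 × tan 56° = 130.24 × 1.4826
Depth = 193.08 m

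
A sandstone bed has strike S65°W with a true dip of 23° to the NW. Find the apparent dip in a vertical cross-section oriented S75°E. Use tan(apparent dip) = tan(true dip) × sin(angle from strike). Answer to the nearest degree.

15°

Angle between strike (S65°W) and section (S75°E): β = 40°.
tan α = tan 23° × sin 40° = 0.4245 × 0.6428 = 0.2728
α = arctan(0.2728) = 15.26°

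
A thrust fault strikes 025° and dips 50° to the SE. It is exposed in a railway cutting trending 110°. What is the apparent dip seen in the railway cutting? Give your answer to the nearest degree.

50°

Angle between strike (025°) and section (110°): β = 85°.
tan α = tan 50° × sin 85° = 1.1918 × 0.9962 = 1.1872
apparent dip = arctan 1.1872 = 49.89°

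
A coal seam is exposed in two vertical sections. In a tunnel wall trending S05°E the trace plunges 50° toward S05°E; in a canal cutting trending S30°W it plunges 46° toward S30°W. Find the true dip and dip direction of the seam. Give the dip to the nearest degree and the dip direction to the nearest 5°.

Each apparent-dip line lies in the plane. As unit vectors (x east, y north, z up), v₁ plunges 50°→S05°E and v₂ plunges 46°→S30°W.
Cross product v₁ × v₂ gives the pole to the plane: n ∝ (0.000, -0.306, 0.256).
Dip δ = arctan(|n_h|/n_z) = arctan(0.306/0.256) = 50.1°.
Dip direction = atan2(0.000, -0.306) = 180° (azimuth of n's horizontal projection).

true dip 50°, dip direction 180°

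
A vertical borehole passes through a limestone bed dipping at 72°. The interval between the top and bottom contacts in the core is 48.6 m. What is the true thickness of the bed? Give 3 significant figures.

15.0 m

True thickness t = h · cos(dip) = 48.6 × cos 72°
t = 48.6 × 0.3090 = 15.018 m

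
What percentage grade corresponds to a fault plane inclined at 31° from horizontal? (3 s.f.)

grade % = 100 × tan 31° = 100 × 0.6009

60.1%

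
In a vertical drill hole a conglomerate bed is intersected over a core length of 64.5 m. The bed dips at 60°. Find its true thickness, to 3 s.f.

32.3 m

True thickness t = h · cos(dip) = 64.5 × cos 60°
t = 64.5 × 0.5000 = 32.250 m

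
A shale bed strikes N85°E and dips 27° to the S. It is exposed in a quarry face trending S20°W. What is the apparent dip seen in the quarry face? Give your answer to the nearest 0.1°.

Angle between strike (N85°E) and section (S20°W): β = 65°.
tan(apparent dip) = tan 27° · sin 65° = 0.4618
apparent dip = arctan 0.4618 = 24.79°

24.8°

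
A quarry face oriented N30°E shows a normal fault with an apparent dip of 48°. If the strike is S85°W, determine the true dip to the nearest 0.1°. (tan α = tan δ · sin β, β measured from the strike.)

53.6°

β = acute angle between strike S85°W and section N30°E = 55°.
tan(true dip) = tan 48° / sin 55° = 1.3558
true dip = arctan 1.3558 = 53.59°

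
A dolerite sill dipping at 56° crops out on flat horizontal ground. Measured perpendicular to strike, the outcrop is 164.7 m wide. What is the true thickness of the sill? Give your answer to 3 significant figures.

True thickness t = w · sin(dip) = 164.7 × sin 56°
t = 164.7 × 0.8290 = 136.542 m

137 m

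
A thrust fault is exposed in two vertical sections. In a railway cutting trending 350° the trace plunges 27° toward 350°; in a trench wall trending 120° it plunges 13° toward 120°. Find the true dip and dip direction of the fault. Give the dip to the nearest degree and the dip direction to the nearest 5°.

Represent each trace as a vector plunging at its apparent dip toward its trend (east-north-up frame): v₁ = (-0.155, 0.877, -0.454), v₂ = (0.844, -0.487, -0.225).
Cross product v₁ × v₂ gives the pole to the plane: n ∝ (0.419, 0.418, 0.665).
Dip δ = arctan(|n_h|/n_z) = arctan(0.591/0.665) = 41.6°.
Dip direction = atan2(0.419, 0.418) = 45° (azimuth of n's horizontal projection).

true dip 42°, dip direction 045°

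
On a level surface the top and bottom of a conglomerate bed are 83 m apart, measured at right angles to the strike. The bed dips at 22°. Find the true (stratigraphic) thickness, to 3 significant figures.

31.1 m

True thickness t = w · sin(dip) = 83 × sin 22°
t = 83 × 0.3746 = 31.092 m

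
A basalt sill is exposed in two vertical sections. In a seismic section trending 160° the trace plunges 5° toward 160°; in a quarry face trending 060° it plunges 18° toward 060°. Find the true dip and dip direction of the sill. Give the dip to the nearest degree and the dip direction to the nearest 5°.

The two traces are lines in the plane: v₁ = (sin 160°·cos 5°, cos 160°·cos 5°, −sin 5°), v₂ = (sin 60°·cos 18°, cos 60°·cos 18°, −sin 18°).
n = v₁ × v₂ = (0.331, 0.034, 0.933) (taken with n_z > 0).
tan δ = √(n_x²+n_y²)/n_z = 0.332/0.933, so δ = 19.6°.
The horizontal component of n points toward azimuth atan2(n_x, n_y) = 84°, the dip direction.

true dip 20°, dip direction 085°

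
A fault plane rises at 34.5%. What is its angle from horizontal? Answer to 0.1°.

19.0°

tan θ = 34.5/100 = 0.3450
θ = arctan(0.3450) = 19.03°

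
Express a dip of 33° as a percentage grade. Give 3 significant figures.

grade % = 100 × tan 33° = 100 × 0.6494

64.9%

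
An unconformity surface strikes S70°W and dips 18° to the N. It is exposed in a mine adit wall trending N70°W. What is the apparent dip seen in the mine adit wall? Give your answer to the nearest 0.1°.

11.8°

The strike is S70°W and the section trends N70°W; the acute angle between them is β = 40°.
tan α = tan 18° × sin 40° = 0.3249 × 0.6428 = 0.2089
α = arctan(0.2089) = 11.80°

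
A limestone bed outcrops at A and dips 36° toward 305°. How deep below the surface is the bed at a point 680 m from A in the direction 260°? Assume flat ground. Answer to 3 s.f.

349 m

The hole lies 45° from the dip direction, so the down-dip offset is 680 × cos 45° = 480.83 m.
Depth = down-dip offset × tan(dip) = 480.83 × tan 36° = 480.83 × 0.7265
Depth = 349.35 m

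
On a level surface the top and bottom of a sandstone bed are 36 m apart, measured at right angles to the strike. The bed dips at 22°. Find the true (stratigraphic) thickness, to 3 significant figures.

True thickness t = w · sin(dip) = 36 × sin 22°
t = 36 × 0.3746 = 13.486 m

13.5 m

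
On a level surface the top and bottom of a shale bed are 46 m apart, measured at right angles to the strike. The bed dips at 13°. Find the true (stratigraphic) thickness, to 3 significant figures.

True thickness t = w · sin(dip) = 46 × sin 13°
t = 46 × 0.2250 = 10.348 m

10.3 m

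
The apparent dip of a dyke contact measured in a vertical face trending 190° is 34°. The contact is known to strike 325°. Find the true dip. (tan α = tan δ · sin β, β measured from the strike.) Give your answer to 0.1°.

43.6°

The section is 45° from the strike.
tan(true dip) = tan 34° / sin 45° = 0.9539
true dip = arctan 0.9539 = 43.65°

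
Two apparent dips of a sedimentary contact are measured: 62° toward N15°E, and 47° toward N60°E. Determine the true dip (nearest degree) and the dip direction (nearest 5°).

true dip 62°, dip direction 005°

Each apparent-dip line lies in the plane. As unit vectors (x east, y north, z up), v₁ plunges 62°→N15°E and v₂ plunges 47°→N60°E.
Cross product v₁ × v₂ gives the pole to the plane: n ∝ (0.031, 0.433, 0.226).
tan δ = √(n_x²+n_y²)/n_z = 0.434/0.226, so δ = 62.4°.
The horizontal component of n points toward azimuth atan2(n_x, n_y) = 4°, the dip direction.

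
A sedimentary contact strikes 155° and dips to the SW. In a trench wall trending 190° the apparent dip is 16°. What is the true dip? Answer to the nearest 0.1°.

The section is 35° from the strike.
tan(true dip) = tan 16° / sin 35° = 0.4999
true dip = arctan 0.4999 = 26.56°

26.6°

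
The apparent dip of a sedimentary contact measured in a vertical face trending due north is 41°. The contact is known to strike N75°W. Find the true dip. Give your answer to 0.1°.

42.0°

β = acute angle between strike N75°W and section due north = 75°.
tan(true dip) = tan 41° / sin 75° = 0.9000
true dip = arctan 0.9000 = 41.99°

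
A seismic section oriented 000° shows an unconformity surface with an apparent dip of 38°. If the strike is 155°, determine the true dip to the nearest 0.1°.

β = acute angle between strike 155° and section 000° = 25°.
tan δ = tan α / sin β = tan 38° / sin 25° = 0.7813 / 0.4226 = 1.8487
true dip = arctan 1.8487 = 61.59°

61.6°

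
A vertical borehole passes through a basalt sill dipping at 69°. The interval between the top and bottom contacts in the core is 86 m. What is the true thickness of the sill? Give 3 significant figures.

30.8 m

True thickness t = h · cos(dip) = 86 × cos 69°
t = 86 × 0.3584 = 30.820 m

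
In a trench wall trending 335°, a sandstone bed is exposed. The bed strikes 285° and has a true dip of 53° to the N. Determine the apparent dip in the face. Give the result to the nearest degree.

45°

Angle between strike (285°) and section (335°): β = 50°.
tan(apparent dip) = tan 53° · sin 50° = 1.0166
α = arctan(1.0166) = 45.47°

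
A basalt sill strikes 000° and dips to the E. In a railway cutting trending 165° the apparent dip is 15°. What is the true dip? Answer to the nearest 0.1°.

The section is 15° from the strike.
tan(true dip) = tan 15° / sin 15° = 1.0353
true dip = arctan 1.0353 = 45.99°

46.0°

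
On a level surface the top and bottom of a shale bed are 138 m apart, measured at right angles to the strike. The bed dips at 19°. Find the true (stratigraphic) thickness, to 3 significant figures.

True thickness t = w · sin(dip) = 138 × sin 19°
t = 138 × 0.3256 = 44.928 m

44.9 m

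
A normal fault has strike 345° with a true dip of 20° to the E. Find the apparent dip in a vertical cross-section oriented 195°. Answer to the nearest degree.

Angle between strike (345°) and section (195°): β = 30°.
tan α = tan 20° × sin 30° = 0.3640 × 0.5000 = 0.1820
α = arctan(0.1820) = 10.31°

10°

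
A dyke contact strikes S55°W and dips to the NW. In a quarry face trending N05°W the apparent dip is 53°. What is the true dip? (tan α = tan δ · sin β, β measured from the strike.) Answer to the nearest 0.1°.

The section is 60° from the strike.
tan(true dip) = tan 53° / sin 60° = 1.5323
δ = arctan(1.5323) = 56.87°

56.9°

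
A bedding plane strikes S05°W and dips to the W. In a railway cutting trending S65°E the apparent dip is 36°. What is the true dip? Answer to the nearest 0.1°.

37.7°

The section is 70° from the strike.
tan δ = tan α / sin β = tan 36° / sin 70° = 0.7265 / 0.9397 = 0.7732
δ = arctan(0.7732) = 37.71°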